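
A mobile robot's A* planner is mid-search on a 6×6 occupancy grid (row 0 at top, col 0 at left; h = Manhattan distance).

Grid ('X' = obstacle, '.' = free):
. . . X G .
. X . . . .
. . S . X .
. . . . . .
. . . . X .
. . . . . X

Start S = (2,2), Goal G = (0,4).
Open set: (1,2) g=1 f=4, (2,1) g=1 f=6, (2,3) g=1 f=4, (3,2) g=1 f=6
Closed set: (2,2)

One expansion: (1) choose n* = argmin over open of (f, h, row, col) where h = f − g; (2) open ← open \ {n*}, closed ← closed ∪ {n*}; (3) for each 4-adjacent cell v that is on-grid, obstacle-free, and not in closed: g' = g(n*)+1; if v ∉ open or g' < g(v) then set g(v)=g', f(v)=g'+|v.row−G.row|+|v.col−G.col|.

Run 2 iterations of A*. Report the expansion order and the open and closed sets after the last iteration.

order=[(1,2) → (0,2)]; open=[(0,1) g=3 f=6, (1,3) g=2 f=4, (2,1) g=1 f=6, (2,3) g=1 f=4, (3,2) g=1 f=6]; closed=[(0,2), (1,2), (2,2)]

step 1: expand (1,2) (f=4, h=3) → closed; open now [(0,2) g=2 f=4, (1,3) g=2 f=4, (2,1) g=1 f=6, (2,3) g=1 f=4, (3,2) g=1 f=6]
step 2: expand (0,2) (f=4, h=2) → closed; open now [(0,1) g=3 f=6, (1,3) g=2 f=4, (2,1) g=1 f=6, (2,3) g=1 f=4, (3,2) g=1 f=6]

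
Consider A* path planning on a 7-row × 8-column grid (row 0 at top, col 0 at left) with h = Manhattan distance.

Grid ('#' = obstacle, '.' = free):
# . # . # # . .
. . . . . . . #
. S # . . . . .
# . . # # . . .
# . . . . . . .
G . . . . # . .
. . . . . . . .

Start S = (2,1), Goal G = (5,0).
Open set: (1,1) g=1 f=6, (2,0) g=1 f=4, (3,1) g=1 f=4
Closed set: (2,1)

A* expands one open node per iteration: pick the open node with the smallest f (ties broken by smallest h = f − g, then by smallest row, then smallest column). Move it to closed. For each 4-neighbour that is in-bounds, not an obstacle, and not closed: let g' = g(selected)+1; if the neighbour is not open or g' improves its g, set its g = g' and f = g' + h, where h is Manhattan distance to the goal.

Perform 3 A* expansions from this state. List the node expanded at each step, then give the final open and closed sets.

step 1: expand (2,0) (f=4, h=3) → closed; open now [(1,0) g=2 f=6, (1,1) g=1 f=6, (3,1) g=1 f=4]
step 2: expand (3,1) (f=4, h=3) → closed; open now [(1,0) g=2 f=6, (1,1) g=1 f=6, (3,2) g=2 f=6, (4,1) g=2 f=4]
step 3: expand (4,1) (f=4, h=2) → closed; open now [(1,0) g=2 f=6, (1,1) g=1 f=6, (3,2) g=2 f=6, (4,2) g=3 f=6, (5,1) g=3 f=4]

order=[(2,0) → (3,1) → (4,1)]; open=[(1,0) g=2 f=6, (1,1) g=1 f=6, (3,2) g=2 f=6, (4,2) g=3 f=6, (5,1) g=3 f=4]; closed=[(2,0), (2,1), (3,1), (4,1)]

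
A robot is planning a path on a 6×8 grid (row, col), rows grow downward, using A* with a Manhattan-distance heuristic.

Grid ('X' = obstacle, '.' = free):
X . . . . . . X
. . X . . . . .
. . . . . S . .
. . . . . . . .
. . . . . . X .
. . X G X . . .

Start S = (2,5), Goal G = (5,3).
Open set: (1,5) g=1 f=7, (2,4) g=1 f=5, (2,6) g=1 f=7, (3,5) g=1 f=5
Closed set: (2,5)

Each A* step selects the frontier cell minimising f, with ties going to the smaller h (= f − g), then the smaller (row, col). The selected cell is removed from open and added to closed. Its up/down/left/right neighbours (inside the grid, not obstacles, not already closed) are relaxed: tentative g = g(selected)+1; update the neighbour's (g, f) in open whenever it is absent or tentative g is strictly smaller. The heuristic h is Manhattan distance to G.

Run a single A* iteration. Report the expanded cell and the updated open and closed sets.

step 1: expand (2,4) (f=5, h=4) → closed; open now [(1,4) g=2 f=7, (1,5) g=1 f=7, (2,3) g=2 f=5, (2,6) g=1 f=7, (3,4) g=2 f=5, (3,5) g=1 f=5]

expanded=(2,4); open=[(1,4) g=2 f=7, (1,5) g=1 f=7, (2,3) g=2 f=5, (2,6) g=1 f=7, (3,4) g=2 f=5, (3,5) g=1 f=5]; closed=[(2,4), (2,5)]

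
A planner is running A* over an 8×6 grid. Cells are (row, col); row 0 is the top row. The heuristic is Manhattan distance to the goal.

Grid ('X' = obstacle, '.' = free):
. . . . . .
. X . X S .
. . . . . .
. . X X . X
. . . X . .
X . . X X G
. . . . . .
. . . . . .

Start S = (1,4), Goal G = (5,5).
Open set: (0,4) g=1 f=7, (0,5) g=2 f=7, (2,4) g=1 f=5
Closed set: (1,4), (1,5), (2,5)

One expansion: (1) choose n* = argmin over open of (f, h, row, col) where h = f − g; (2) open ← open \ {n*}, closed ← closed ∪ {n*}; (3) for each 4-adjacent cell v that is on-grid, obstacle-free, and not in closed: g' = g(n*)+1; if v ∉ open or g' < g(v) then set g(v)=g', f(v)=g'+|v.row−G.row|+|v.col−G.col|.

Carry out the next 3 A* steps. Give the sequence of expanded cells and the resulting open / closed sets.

order=[(2,4) → (3,4) → (4,4)]; open=[(0,4) g=1 f=7, (0,5) g=2 f=7, (2,3) g=2 f=7, (4,5) g=4 f=5]; closed=[(1,4), (1,5), (2,4), (2,5), (3,4), (4,4)]

step 1: expand (2,4) (f=5, h=4) → closed; open now [(0,4) g=1 f=7, (0,5) g=2 f=7, (2,3) g=2 f=7, (3,4) g=2 f=5]
step 2: expand (3,4) (f=5, h=3) → closed; open now [(0,4) g=1 f=7, (0,5) g=2 f=7, (2,3) g=2 f=7, (4,4) g=3 f=5]
step 3: expand (4,4) (f=5, h=2) → closed; open now [(0,4) g=1 f=7, (0,5) g=2 f=7, (2,3) g=2 f=7, (4,5) g=4 f=5]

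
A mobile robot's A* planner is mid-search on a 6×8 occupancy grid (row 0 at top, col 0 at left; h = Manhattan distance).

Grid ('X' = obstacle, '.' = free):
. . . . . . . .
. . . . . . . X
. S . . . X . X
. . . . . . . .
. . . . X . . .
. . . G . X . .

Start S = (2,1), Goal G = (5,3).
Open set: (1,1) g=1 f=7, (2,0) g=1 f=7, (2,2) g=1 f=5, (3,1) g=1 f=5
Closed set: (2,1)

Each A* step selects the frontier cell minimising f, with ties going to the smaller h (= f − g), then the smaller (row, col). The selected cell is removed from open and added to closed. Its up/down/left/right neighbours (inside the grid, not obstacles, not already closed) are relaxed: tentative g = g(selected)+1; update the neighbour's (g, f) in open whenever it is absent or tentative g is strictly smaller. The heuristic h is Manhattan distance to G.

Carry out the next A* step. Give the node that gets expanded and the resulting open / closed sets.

expanded=(2,2); open=[(1,1) g=1 f=7, (1,2) g=2 f=7, (2,0) g=1 f=7, (2,3) g=2 f=5, (3,1) g=1 f=5, (3,2) g=2 f=5]; closed=[(2,1), (2,2)]

step 1: expand (2,2) (f=5, h=4) → closed; open now [(1,1) g=1 f=7, (1,2) g=2 f=7, (2,0) g=1 f=7, (2,3) g=2 f=5, (3,1) g=1 f=5, (3,2) g=2 f=5]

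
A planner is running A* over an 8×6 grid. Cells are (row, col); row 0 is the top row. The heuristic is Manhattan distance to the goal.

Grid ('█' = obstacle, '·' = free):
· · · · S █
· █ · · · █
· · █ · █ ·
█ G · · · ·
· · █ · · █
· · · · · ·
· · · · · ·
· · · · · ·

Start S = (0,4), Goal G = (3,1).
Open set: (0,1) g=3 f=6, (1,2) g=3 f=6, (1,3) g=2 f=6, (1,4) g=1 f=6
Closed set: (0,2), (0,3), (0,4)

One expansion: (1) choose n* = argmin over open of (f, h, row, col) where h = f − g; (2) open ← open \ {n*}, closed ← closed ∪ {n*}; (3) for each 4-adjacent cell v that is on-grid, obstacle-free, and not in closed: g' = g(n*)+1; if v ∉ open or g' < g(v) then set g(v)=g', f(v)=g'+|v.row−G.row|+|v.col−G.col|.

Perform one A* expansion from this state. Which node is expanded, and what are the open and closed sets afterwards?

expanded=(0,1); open=[(0,0) g=4 f=8, (1,2) g=3 f=6, (1,3) g=2 f=6, (1,4) g=1 f=6]; closed=[(0,1), (0,2), (0,3), (0,4)]

step 1: expand (0,1) (f=6, h=3) → closed; open now [(0,0) g=4 f=8, (1,2) g=3 f=6, (1,3) g=2 f=6, (1,4) g=1 f=6]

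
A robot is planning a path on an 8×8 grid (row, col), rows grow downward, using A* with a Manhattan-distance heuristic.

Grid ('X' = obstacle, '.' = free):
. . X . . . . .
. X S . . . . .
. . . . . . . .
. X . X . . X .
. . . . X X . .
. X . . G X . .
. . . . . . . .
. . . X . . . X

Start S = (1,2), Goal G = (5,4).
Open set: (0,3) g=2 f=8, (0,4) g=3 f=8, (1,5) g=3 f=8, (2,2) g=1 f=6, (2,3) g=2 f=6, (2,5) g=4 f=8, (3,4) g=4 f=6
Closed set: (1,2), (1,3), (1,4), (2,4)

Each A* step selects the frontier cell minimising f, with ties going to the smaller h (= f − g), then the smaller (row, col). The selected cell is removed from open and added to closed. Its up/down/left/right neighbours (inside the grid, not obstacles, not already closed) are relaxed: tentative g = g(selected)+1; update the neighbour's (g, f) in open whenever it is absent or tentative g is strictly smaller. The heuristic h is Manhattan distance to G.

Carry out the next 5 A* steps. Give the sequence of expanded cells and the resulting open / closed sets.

step 1: expand (3,4) (f=6, h=2) → closed; open now [(0,3) g=2 f=8, (0,4) g=3 f=8, (1,5) g=3 f=8, (2,2) g=1 f=6, (2,3) g=2 f=6, (2,5) g=4 f=8, (3,5) g=5 f=8]
step 2: expand (2,3) (f=6, h=4) → closed; open now [(0,3) g=2 f=8, (0,4) g=3 f=8, (1,5) g=3 f=8, (2,2) g=1 f=6, (2,5) g=4 f=8, (3,5) g=5 f=8]
step 3: expand (2,2) (f=6, h=5) → closed; open now [(0,3) g=2 f=8, (0,4) g=3 f=8, (1,5) g=3 f=8, (2,1) g=2 f=8, (2,5) g=4 f=8, (3,2) g=2 f=6, (3,5) g=5 f=8]
step 4: expand (3,2) (f=6, h=4) → closed; open now [(0,3) g=2 f=8, (0,4) g=3 f=8, (1,5) g=3 f=8, (2,1) g=2 f=8, (2,5) g=4 f=8, (3,5) g=5 f=8, (4,2) g=3 f=6]
step 5: expand (4,2) (f=6, h=3) → closed; open now [(0,3) g=2 f=8, (0,4) g=3 f=8, (1,5) g=3 f=8, (2,1) g=2 f=8, (2,5) g=4 f=8, (3,5) g=5 f=8, (4,1) g=4 f=8, (4,3) g=4 f=6, (5,2) g=4 f=6]

order=[(3,4) → (2,3) → (2,2) → (3,2) → (4,2)]; open=[(0,3) g=2 f=8, (0,4) g=3 f=8, (1,5) g=3 f=8, (2,1) g=2 f=8, (2,5) g=4 f=8, (3,5) g=5 f=8, (4,1) g=4 f=8, (4,3) g=4 f=6, (5,2) g=4 f=6]; closed=[(1,2), (1,3), (1,4), (2,2), (2,3), (2,4), (3,2), (3,4), (4,2)]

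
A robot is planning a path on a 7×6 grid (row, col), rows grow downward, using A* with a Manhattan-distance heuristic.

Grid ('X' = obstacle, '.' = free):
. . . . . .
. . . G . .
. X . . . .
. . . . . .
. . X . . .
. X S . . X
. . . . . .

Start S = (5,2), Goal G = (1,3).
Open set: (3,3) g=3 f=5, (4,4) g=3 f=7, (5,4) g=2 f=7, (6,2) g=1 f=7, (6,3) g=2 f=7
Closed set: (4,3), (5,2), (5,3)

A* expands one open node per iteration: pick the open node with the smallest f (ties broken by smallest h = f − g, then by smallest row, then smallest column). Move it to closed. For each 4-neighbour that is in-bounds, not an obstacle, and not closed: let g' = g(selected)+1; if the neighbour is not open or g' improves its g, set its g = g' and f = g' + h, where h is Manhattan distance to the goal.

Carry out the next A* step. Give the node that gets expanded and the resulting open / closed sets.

expanded=(3,3); open=[(2,3) g=4 f=5, (3,2) g=4 f=7, (3,4) g=4 f=7, (4,4) g=3 f=7, (5,4) g=2 f=7, (6,2) g=1 f=7, (6,3) g=2 f=7]; closed=[(3,3), (4,3), (5,2), (5,3)]

step 1: expand (3,3) (f=5, h=2) → closed; open now [(2,3) g=4 f=5, (3,2) g=4 f=7, (3,4) g=4 f=7, (4,4) g=3 f=7, (5,4) g=2 f=7, (6,2) g=1 f=7, (6,3) g=2 f=7]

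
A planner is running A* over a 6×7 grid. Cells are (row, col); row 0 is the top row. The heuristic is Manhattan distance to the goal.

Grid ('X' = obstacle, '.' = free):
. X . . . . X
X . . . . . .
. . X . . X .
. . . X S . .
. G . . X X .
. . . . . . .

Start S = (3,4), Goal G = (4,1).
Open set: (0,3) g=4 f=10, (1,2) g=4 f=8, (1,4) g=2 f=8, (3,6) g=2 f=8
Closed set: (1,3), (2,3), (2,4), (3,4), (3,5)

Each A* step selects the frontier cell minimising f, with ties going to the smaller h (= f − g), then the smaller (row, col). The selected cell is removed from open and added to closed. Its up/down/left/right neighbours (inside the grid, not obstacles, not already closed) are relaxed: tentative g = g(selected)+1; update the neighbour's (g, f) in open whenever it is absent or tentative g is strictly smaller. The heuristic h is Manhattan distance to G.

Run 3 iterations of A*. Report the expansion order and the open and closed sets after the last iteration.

order=[(1,2) → (1,1) → (2,1)]; open=[(0,2) g=5 f=10, (0,3) g=4 f=10, (1,4) g=2 f=8, (2,0) g=7 f=10, (3,1) g=7 f=8, (3,6) g=2 f=8]; closed=[(1,1), (1,2), (1,3), (2,1), (2,3), (2,4), (3,4), (3,5)]

step 1: expand (1,2) (f=8, h=4) → closed; open now [(0,2) g=5 f=10, (0,3) g=4 f=10, (1,1) g=5 f=8, (1,4) g=2 f=8, (3,6) g=2 f=8]
step 2: expand (1,1) (f=8, h=3) → closed; open now [(0,2) g=5 f=10, (0,3) g=4 f=10, (1,4) g=2 f=8, (2,1) g=6 f=8, (3,6) g=2 f=8]
step 3: expand (2,1) (f=8, h=2) → closed; open now [(0,2) g=5 f=10, (0,3) g=4 f=10, (1,4) g=2 f=8, (2,0) g=7 f=10, (3,1) g=7 f=8, (3,6) g=2 f=8]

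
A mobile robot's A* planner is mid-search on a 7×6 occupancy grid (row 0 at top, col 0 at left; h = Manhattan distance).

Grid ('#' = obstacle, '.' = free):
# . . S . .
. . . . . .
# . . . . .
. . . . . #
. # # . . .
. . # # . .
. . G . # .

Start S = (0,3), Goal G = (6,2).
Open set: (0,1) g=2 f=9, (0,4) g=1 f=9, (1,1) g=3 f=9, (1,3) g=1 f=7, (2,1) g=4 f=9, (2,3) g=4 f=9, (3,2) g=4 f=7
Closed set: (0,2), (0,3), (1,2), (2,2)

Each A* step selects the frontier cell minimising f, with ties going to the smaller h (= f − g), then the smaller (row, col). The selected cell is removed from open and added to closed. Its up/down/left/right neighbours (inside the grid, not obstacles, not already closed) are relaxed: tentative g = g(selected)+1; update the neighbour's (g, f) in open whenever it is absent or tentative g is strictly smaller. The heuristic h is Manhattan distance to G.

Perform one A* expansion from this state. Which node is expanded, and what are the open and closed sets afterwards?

expanded=(3,2); open=[(0,1) g=2 f=9, (0,4) g=1 f=9, (1,1) g=3 f=9, (1,3) g=1 f=7, (2,1) g=4 f=9, (2,3) g=4 f=9, (3,1) g=5 f=9, (3,3) g=5 f=9]; closed=[(0,2), (0,3), (1,2), (2,2), (3,2)]

step 1: expand (3,2) (f=7, h=3) → closed; open now [(0,1) g=2 f=9, (0,4) g=1 f=9, (1,1) g=3 f=9, (1,3) g=1 f=7, (2,1) g=4 f=9, (2,3) g=4 f=9, (3,1) g=5 f=9, (3,3) g=5 f=9]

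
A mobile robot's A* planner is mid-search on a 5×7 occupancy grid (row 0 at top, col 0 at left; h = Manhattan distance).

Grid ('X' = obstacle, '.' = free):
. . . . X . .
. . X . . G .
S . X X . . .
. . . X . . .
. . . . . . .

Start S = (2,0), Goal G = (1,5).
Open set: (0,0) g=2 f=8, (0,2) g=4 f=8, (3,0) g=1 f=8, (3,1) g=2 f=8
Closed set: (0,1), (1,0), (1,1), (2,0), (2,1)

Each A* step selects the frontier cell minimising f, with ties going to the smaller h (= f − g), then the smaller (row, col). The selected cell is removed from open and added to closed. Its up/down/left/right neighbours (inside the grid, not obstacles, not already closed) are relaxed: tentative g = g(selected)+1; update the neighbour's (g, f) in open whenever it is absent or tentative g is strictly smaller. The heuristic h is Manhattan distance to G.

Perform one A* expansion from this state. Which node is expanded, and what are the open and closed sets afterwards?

expanded=(0,2); open=[(0,0) g=2 f=8, (0,3) g=5 f=8, (3,0) g=1 f=8, (3,1) g=2 f=8]; closed=[(0,1), (0,2), (1,0), (1,1), (2,0), (2,1)]

step 1: expand (0,2) (f=8, h=4) → closed; open now [(0,0) g=2 f=8, (0,3) g=5 f=8, (3,0) g=1 f=8, (3,1) g=2 f=8]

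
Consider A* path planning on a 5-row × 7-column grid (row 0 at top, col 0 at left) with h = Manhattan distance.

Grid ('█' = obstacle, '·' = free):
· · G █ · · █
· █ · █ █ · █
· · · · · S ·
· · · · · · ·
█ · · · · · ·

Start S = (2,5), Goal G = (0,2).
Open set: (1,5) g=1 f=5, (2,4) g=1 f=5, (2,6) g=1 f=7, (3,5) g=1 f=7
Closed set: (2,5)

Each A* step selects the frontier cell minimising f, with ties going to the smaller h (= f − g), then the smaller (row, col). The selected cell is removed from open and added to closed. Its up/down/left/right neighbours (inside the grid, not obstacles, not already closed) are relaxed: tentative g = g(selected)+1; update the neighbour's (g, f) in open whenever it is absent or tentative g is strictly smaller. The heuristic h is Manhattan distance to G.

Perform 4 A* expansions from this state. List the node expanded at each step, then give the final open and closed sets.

step 1: expand (1,5) (f=5, h=4) → closed; open now [(0,5) g=2 f=5, (2,4) g=1 f=5, (2,6) g=1 f=7, (3,5) g=1 f=7]
step 2: expand (0,5) (f=5, h=3) → closed; open now [(0,4) g=3 f=5, (2,4) g=1 f=5, (2,6) g=1 f=7, (3,5) g=1 f=7]
step 3: expand (0,4) (f=5, h=2) → closed; open now [(2,4) g=1 f=5, (2,6) g=1 f=7, (3,5) g=1 f=7]
step 4: expand (2,4) (f=5, h=4) → closed; open now [(2,3) g=2 f=5, (2,6) g=1 f=7, (3,4) g=2 f=7, (3,5) g=1 f=7]

order=[(1,5) → (0,5) → (0,4) → (2,4)]; open=[(2,3) g=2 f=5, (2,6) g=1 f=7, (3,4) g=2 f=7, (3,5) g=1 f=7]; closed=[(0,4), (0,5), (1,5), (2,4), (2,5)]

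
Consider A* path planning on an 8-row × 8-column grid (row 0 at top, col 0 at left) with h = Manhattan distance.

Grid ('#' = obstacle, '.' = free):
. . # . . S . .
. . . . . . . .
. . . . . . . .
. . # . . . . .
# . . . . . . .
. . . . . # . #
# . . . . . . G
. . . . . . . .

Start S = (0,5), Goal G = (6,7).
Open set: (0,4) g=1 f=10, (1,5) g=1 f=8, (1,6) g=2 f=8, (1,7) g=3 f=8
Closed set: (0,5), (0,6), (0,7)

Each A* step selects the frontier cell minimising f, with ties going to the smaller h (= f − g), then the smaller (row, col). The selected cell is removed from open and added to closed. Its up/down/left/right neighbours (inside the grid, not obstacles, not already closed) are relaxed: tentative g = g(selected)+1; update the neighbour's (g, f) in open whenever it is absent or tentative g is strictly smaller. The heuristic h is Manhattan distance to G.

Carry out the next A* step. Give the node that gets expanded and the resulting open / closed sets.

expanded=(1,7); open=[(0,4) g=1 f=10, (1,5) g=1 f=8, (1,6) g=2 f=8, (2,7) g=4 f=8]; closed=[(0,5), (0,6), (0,7), (1,7)]

step 1: expand (1,7) (f=8, h=5) → closed; open now [(0,4) g=1 f=10, (1,5) g=1 f=8, (1,6) g=2 f=8, (2,7) g=4 f=8]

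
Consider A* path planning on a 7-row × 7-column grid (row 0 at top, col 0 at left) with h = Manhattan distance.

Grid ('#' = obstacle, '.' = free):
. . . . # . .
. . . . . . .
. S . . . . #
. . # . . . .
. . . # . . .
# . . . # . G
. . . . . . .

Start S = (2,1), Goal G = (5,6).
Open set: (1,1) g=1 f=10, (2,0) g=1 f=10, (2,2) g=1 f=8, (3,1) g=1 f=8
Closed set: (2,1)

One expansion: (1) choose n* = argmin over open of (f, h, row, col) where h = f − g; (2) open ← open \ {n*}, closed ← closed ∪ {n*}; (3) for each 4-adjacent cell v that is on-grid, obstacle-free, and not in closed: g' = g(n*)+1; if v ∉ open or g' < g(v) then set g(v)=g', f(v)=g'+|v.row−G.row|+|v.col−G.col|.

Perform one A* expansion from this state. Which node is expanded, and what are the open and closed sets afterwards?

expanded=(2,2); open=[(1,1) g=1 f=10, (1,2) g=2 f=10, (2,0) g=1 f=10, (2,3) g=2 f=8, (3,1) g=1 f=8]; closed=[(2,1), (2,2)]

step 1: expand (2,2) (f=8, h=7) → closed; open now [(1,1) g=1 f=10, (1,2) g=2 f=10, (2,0) g=1 f=10, (2,3) g=2 f=8, (3,1) g=1 f=8]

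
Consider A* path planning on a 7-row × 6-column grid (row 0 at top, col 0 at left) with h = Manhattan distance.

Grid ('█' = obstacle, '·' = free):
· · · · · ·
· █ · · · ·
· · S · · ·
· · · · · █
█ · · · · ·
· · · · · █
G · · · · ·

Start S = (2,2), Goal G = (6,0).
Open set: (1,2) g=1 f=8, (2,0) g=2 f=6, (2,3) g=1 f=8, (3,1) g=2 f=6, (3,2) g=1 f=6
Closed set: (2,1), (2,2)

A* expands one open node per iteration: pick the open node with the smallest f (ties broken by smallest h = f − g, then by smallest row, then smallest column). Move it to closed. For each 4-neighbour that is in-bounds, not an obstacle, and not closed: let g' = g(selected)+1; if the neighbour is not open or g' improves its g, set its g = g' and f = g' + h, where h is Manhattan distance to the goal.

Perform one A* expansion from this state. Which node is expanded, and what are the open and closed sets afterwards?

step 1: expand (2,0) (f=6, h=4) → closed; open now [(1,0) g=3 f=8, (1,2) g=1 f=8, (2,3) g=1 f=8, (3,0) g=3 f=6, (3,1) g=2 f=6, (3,2) g=1 f=6]

expanded=(2,0); open=[(1,0) g=3 f=8, (1,2) g=1 f=8, (2,3) g=1 f=8, (3,0) g=3 f=6, (3,1) g=2 f=6, (3,2) g=1 f=6]; closed=[(2,0), (2,1), (2,2)]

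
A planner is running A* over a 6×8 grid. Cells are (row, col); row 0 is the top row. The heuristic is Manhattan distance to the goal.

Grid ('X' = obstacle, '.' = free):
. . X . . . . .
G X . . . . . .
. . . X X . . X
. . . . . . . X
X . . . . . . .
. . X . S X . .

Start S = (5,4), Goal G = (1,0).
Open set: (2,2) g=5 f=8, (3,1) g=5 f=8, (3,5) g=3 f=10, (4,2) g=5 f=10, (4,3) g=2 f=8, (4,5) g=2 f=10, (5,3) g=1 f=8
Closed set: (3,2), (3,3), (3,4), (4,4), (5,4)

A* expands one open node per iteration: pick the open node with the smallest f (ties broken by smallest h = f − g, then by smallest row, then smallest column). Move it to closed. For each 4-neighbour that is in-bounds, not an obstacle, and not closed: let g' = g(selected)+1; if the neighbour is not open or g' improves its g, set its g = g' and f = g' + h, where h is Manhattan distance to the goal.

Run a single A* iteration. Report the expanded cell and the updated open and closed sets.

expanded=(2,2); open=[(1,2) g=6 f=8, (2,1) g=6 f=8, (3,1) g=5 f=8, (3,5) g=3 f=10, (4,2) g=5 f=10, (4,3) g=2 f=8, (4,5) g=2 f=10, (5,3) g=1 f=8]; closed=[(2,2), (3,2), (3,3), (3,4), (4,4), (5,4)]

step 1: expand (2,2) (f=8, h=3) → closed; open now [(1,2) g=6 f=8, (2,1) g=6 f=8, (3,1) g=5 f=8, (3,5) g=3 f=10, (4,2) g=5 f=10, (4,3) g=2 f=8, (4,5) g=2 f=10, (5,3) g=1 f=8]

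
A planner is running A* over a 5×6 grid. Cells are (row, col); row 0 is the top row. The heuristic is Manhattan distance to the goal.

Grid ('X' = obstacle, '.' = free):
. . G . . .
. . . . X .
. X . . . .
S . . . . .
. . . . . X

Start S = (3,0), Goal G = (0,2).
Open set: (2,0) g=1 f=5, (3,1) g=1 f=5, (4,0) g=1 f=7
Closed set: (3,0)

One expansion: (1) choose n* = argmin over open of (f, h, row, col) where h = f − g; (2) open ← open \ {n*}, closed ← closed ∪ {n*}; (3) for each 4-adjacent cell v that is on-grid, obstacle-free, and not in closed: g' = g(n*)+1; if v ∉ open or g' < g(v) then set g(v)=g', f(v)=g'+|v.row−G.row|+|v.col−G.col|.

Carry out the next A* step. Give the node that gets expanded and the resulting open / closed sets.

expanded=(2,0); open=[(1,0) g=2 f=5, (3,1) g=1 f=5, (4,0) g=1 f=7]; closed=[(2,0), (3,0)]

step 1: expand (2,0) (f=5, h=4) → closed; open now [(1,0) g=2 f=5, (3,1) g=1 f=5, (4,0) g=1 f=7]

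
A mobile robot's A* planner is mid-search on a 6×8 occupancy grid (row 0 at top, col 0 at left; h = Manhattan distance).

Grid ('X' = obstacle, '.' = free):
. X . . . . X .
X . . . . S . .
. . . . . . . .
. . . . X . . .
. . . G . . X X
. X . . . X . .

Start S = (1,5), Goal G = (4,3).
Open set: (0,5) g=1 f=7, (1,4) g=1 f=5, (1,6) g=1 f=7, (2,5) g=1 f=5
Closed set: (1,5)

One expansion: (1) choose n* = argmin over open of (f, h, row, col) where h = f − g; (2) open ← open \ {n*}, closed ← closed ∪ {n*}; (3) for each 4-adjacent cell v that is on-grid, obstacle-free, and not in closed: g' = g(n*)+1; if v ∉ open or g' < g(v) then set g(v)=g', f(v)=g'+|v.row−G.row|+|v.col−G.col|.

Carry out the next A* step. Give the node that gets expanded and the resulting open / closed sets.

step 1: expand (1,4) (f=5, h=4) → closed; open now [(0,4) g=2 f=7, (0,5) g=1 f=7, (1,3) g=2 f=5, (1,6) g=1 f=7, (2,4) g=2 f=5, (2,5) g=1 f=5]

expanded=(1,4); open=[(0,4) g=2 f=7, (0,5) g=1 f=7, (1,3) g=2 f=5, (1,6) g=1 f=7, (2,4) g=2 f=5, (2,5) g=1 f=5]; closed=[(1,4), (1,5)]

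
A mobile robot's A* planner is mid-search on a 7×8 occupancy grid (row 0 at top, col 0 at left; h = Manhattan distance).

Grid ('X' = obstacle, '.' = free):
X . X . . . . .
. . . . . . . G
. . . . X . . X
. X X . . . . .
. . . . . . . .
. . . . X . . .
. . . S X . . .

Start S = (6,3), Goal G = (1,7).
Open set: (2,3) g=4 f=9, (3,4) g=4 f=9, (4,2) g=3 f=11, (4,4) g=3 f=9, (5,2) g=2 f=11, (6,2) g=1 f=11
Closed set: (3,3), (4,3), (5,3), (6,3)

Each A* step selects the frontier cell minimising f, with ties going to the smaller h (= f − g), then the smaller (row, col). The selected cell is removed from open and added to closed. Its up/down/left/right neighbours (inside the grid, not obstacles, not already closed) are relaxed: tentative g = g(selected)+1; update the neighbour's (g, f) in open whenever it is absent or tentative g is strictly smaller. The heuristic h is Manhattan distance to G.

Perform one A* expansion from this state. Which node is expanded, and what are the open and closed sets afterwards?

expanded=(2,3); open=[(1,3) g=5 f=9, (2,2) g=5 f=11, (3,4) g=4 f=9, (4,2) g=3 f=11, (4,4) g=3 f=9, (5,2) g=2 f=11, (6,2) g=1 f=11]; closed=[(2,3), (3,3), (4,3), (5,3), (6,3)]

step 1: expand (2,3) (f=9, h=5) → closed; open now [(1,3) g=5 f=9, (2,2) g=5 f=11, (3,4) g=4 f=9, (4,2) g=3 f=11, (4,4) g=3 f=9, (5,2) g=2 f=11, (6,2) g=1 f=11]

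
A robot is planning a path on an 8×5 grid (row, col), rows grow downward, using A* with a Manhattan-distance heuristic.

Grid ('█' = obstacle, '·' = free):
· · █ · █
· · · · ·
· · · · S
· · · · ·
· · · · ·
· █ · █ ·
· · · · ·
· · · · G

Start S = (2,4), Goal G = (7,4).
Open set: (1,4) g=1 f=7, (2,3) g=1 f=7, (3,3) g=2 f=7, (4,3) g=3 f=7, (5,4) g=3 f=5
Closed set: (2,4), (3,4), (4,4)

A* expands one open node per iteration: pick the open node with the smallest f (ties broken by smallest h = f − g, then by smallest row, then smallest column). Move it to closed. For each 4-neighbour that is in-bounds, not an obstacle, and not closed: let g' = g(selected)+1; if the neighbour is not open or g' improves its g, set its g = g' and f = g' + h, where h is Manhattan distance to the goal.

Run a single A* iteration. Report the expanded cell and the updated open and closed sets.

expanded=(5,4); open=[(1,4) g=1 f=7, (2,3) g=1 f=7, (3,3) g=2 f=7, (4,3) g=3 f=7, (6,4) g=4 f=5]; closed=[(2,4), (3,4), (4,4), (5,4)]

step 1: expand (5,4) (f=5, h=2) → closed; open now [(1,4) g=1 f=7, (2,3) g=1 f=7, (3,3) g=2 f=7, (4,3) g=3 f=7, (6,4) g=4 f=5]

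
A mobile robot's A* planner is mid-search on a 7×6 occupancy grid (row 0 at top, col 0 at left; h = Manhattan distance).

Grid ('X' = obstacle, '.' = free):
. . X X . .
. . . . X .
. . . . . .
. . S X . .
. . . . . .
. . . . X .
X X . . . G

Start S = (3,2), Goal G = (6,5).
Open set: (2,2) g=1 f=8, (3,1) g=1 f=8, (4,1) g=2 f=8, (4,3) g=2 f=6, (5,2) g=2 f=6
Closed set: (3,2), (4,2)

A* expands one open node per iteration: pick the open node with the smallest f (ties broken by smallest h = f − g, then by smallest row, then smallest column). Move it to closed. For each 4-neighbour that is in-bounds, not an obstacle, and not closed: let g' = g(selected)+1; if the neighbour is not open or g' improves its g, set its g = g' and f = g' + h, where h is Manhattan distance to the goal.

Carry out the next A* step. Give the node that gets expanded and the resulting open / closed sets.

step 1: expand (4,3) (f=6, h=4) → closed; open now [(2,2) g=1 f=8, (3,1) g=1 f=8, (4,1) g=2 f=8, (4,4) g=3 f=6, (5,2) g=2 f=6, (5,3) g=3 f=6]

expanded=(4,3); open=[(2,2) g=1 f=8, (3,1) g=1 f=8, (4,1) g=2 f=8, (4,4) g=3 f=6, (5,2) g=2 f=6, (5,3) g=3 f=6]; closed=[(3,2), (4,2), (4,3)]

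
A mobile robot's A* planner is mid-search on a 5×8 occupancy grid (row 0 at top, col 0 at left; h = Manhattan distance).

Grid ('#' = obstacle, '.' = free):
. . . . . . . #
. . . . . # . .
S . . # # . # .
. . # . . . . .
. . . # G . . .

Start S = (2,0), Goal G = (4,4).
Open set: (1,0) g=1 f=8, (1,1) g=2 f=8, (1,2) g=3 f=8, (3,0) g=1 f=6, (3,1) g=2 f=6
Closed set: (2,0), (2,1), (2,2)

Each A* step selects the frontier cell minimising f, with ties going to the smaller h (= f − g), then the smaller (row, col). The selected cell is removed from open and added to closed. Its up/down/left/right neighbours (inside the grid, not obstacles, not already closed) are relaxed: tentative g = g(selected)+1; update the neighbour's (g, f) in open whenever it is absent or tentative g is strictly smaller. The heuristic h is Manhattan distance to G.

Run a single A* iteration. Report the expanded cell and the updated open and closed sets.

step 1: expand (3,1) (f=6, h=4) → closed; open now [(1,0) g=1 f=8, (1,1) g=2 f=8, (1,2) g=3 f=8, (3,0) g=1 f=6, (4,1) g=3 f=6]

expanded=(3,1); open=[(1,0) g=1 f=8, (1,1) g=2 f=8, (1,2) g=3 f=8, (3,0) g=1 f=6, (4,1) g=3 f=6]; closed=[(2,0), (2,1), (2,2), (3,1)]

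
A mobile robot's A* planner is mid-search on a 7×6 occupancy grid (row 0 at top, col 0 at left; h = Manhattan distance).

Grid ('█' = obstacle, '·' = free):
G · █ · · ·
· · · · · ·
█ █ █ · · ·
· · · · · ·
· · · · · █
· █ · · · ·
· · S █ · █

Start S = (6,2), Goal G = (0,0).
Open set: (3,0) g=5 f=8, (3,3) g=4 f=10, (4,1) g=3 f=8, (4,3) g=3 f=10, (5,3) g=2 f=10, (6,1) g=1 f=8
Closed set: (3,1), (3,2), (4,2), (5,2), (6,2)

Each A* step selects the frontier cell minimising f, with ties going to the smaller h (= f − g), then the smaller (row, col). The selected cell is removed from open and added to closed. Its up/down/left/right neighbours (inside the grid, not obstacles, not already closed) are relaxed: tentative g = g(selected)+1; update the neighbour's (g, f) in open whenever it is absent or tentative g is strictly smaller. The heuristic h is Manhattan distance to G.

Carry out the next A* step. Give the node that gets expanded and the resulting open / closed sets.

step 1: expand (3,0) (f=8, h=3) → closed; open now [(3,3) g=4 f=10, (4,0) g=6 f=10, (4,1) g=3 f=8, (4,3) g=3 f=10, (5,3) g=2 f=10, (6,1) g=1 f=8]

expanded=(3,0); open=[(3,3) g=4 f=10, (4,0) g=6 f=10, (4,1) g=3 f=8, (4,3) g=3 f=10, (5,3) g=2 f=10, (6,1) g=1 f=8]; closed=[(3,0), (3,1), (3,2), (4,2), (5,2), (6,2)]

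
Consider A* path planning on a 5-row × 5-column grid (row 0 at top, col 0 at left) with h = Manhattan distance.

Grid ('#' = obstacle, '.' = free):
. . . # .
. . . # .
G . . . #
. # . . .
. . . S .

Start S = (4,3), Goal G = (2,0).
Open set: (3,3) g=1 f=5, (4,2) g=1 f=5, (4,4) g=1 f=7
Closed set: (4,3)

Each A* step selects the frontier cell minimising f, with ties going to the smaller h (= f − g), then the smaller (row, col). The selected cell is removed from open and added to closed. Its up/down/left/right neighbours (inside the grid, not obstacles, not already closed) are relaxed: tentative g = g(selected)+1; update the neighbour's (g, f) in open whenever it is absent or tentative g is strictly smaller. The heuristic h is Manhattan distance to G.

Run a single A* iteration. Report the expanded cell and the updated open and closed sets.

step 1: expand (3,3) (f=5, h=4) → closed; open now [(2,3) g=2 f=5, (3,2) g=2 f=5, (3,4) g=2 f=7, (4,2) g=1 f=5, (4,4) g=1 f=7]

expanded=(3,3); open=[(2,3) g=2 f=5, (3,2) g=2 f=5, (3,4) g=2 f=7, (4,2) g=1 f=5, (4,4) g=1 f=7]; closed=[(3,3), (4,3)]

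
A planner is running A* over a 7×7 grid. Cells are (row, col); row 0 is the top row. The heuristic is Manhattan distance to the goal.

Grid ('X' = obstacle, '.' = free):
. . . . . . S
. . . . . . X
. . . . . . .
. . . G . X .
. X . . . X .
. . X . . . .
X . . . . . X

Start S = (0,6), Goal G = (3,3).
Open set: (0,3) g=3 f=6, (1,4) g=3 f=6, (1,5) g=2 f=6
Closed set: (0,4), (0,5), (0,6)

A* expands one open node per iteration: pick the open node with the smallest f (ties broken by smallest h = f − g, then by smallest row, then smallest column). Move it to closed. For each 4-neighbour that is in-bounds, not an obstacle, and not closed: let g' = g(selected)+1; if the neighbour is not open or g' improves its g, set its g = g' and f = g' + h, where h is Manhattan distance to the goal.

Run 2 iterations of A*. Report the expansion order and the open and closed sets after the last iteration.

step 1: expand (0,3) (f=6, h=3) → closed; open now [(0,2) g=4 f=8, (1,3) g=4 f=6, (1,4) g=3 f=6, (1,5) g=2 f=6]
step 2: expand (1,3) (f=6, h=2) → closed; open now [(0,2) g=4 f=8, (1,2) g=5 f=8, (1,4) g=3 f=6, (1,5) g=2 f=6, (2,3) g=5 f=6]

order=[(0,3) → (1,3)]; open=[(0,2) g=4 f=8, (1,2) g=5 f=8, (1,4) g=3 f=6, (1,5) g=2 f=6, (2,3) g=5 f=6]; closed=[(0,3), (0,4), (0,5), (0,6), (1,3)]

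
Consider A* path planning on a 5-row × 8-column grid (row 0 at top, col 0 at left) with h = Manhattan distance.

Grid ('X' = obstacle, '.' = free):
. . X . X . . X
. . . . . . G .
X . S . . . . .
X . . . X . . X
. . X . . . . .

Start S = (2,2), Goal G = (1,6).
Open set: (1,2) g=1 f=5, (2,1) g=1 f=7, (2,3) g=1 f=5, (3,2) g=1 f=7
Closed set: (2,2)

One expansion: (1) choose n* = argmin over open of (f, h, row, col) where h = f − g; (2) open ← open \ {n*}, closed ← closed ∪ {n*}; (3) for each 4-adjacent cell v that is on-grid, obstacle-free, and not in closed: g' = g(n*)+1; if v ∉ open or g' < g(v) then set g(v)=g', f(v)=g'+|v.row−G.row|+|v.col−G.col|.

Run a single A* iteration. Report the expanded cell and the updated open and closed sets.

step 1: expand (1,2) (f=5, h=4) → closed; open now [(1,1) g=2 f=7, (1,3) g=2 f=5, (2,1) g=1 f=7, (2,3) g=1 f=5, (3,2) g=1 f=7]

expanded=(1,2); open=[(1,1) g=2 f=7, (1,3) g=2 f=5, (2,1) g=1 f=7, (2,3) g=1 f=5, (3,2) g=1 f=7]; closed=[(1,2), (2,2)]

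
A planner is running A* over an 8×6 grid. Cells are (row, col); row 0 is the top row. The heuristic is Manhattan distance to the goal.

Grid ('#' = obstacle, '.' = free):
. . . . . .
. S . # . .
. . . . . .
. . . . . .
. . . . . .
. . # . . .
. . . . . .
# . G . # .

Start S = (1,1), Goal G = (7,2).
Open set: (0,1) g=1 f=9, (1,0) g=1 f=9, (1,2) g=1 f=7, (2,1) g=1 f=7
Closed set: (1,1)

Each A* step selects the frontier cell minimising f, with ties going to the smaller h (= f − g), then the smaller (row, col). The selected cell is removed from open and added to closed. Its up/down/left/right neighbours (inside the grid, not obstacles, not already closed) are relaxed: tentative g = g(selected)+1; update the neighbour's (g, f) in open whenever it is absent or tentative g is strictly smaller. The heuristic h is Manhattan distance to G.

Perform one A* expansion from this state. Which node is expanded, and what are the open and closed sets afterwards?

expanded=(1,2); open=[(0,1) g=1 f=9, (0,2) g=2 f=9, (1,0) g=1 f=9, (2,1) g=1 f=7, (2,2) g=2 f=7]; closed=[(1,1), (1,2)]

step 1: expand (1,2) (f=7, h=6) → closed; open now [(0,1) g=1 f=9, (0,2) g=2 f=9, (1,0) g=1 f=9, (2,1) g=1 f=7, (2,2) g=2 f=7]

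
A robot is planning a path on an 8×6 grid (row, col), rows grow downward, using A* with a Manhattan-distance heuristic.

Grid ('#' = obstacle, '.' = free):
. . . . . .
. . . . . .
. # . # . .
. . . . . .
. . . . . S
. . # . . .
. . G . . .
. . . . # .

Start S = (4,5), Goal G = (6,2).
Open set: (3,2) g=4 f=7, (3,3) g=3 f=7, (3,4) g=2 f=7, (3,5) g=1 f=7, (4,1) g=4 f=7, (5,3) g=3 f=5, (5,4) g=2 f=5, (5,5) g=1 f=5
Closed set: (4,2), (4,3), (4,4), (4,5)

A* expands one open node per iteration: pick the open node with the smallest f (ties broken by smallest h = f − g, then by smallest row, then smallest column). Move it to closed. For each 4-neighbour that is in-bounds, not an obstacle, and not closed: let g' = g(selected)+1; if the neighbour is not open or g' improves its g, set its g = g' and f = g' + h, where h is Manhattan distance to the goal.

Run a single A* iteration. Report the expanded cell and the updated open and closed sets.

step 1: expand (5,3) (f=5, h=2) → closed; open now [(3,2) g=4 f=7, (3,3) g=3 f=7, (3,4) g=2 f=7, (3,5) g=1 f=7, (4,1) g=4 f=7, (5,4) g=2 f=5, (5,5) g=1 f=5, (6,3) g=4 f=5]

expanded=(5,3); open=[(3,2) g=4 f=7, (3,3) g=3 f=7, (3,4) g=2 f=7, (3,5) g=1 f=7, (4,1) g=4 f=7, (5,4) g=2 f=5, (5,5) g=1 f=5, (6,3) g=4 f=5]; closed=[(4,2), (4,3), (4,4), (4,5), (5,3)]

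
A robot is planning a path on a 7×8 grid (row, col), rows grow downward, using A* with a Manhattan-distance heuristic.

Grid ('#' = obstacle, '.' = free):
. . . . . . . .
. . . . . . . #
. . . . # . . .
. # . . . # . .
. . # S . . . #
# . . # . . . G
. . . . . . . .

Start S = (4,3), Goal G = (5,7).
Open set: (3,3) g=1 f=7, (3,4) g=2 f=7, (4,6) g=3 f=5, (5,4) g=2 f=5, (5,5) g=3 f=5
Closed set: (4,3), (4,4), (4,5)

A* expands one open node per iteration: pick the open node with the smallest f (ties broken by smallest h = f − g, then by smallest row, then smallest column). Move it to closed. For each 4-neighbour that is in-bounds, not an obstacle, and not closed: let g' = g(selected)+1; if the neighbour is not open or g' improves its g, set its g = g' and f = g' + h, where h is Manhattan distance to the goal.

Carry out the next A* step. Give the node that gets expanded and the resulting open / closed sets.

step 1: expand (4,6) (f=5, h=2) → closed; open now [(3,3) g=1 f=7, (3,4) g=2 f=7, (3,6) g=4 f=7, (5,4) g=2 f=5, (5,5) g=3 f=5, (5,6) g=4 f=5]

expanded=(4,6); open=[(3,3) g=1 f=7, (3,4) g=2 f=7, (3,6) g=4 f=7, (5,4) g=2 f=5, (5,5) g=3 f=5, (5,6) g=4 f=5]; closed=[(4,3), (4,4), (4,5), (4,6)]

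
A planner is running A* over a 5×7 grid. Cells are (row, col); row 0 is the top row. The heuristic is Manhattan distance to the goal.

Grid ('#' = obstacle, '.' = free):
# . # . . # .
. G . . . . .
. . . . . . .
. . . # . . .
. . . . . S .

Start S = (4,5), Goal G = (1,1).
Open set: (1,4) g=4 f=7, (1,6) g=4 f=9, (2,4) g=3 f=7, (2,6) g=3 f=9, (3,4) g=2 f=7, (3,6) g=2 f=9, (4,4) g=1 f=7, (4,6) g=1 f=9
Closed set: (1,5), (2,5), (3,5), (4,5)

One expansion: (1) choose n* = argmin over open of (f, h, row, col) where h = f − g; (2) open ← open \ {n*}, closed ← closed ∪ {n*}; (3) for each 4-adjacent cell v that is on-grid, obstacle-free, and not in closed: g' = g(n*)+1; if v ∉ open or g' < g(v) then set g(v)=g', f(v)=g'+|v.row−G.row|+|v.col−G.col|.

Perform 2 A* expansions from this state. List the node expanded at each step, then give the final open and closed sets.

order=[(1,4) → (1,3)]; open=[(0,3) g=6 f=9, (0,4) g=5 f=9, (1,2) g=6 f=7, (1,6) g=4 f=9, (2,3) g=6 f=9, (2,4) g=3 f=7, (2,6) g=3 f=9, (3,4) g=2 f=7, (3,6) g=2 f=9, (4,4) g=1 f=7, (4,6) g=1 f=9]; closed=[(1,3), (1,4), (1,5), (2,5), (3,5), (4,5)]

step 1: expand (1,4) (f=7, h=3) → closed; open now [(0,4) g=5 f=9, (1,3) g=5 f=7, (1,6) g=4 f=9, (2,4) g=3 f=7, (2,6) g=3 f=9, (3,4) g=2 f=7, (3,6) g=2 f=9, (4,4) g=1 f=7, (4,6) g=1 f=9]
step 2: expand (1,3) (f=7, h=2) → closed; open now [(0,3) g=6 f=9, (0,4) g=5 f=9, (1,2) g=6 f=7, (1,6) g=4 f=9, (2,3) g=6 f=9, (2,4) g=3 f=7, (2,6) g=3 f=9, (3,4) g=2 f=7, (3,6) g=2 f=9, (4,4) g=1 f=7, (4,6) g=1 f=9]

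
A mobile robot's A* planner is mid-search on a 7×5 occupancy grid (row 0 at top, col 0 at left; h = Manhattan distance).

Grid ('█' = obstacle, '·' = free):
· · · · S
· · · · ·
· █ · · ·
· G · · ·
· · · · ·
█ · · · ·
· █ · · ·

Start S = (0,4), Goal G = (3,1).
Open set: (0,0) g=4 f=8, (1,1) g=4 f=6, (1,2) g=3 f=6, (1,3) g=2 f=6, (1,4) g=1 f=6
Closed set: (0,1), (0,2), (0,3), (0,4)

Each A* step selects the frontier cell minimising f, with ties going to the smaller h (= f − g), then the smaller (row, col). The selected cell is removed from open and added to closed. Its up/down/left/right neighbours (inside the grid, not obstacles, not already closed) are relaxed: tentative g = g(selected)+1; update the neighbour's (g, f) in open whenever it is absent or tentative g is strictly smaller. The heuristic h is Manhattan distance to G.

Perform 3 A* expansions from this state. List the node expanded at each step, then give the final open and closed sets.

order=[(1,1) → (1,2) → (2,2)]; open=[(0,0) g=4 f=8, (1,0) g=5 f=8, (1,3) g=2 f=6, (1,4) g=1 f=6, (2,3) g=5 f=8, (3,2) g=5 f=6]; closed=[(0,1), (0,2), (0,3), (0,4), (1,1), (1,2), (2,2)]

step 1: expand (1,1) (f=6, h=2) → closed; open now [(0,0) g=4 f=8, (1,0) g=5 f=8, (1,2) g=3 f=6, (1,3) g=2 f=6, (1,4) g=1 f=6]
step 2: expand (1,2) (f=6, h=3) → closed; open now [(0,0) g=4 f=8, (1,0) g=5 f=8, (1,3) g=2 f=6, (1,4) g=1 f=6, (2,2) g=4 f=6]
step 3: expand (2,2) (f=6, h=2) → closed; open now [(0,0) g=4 f=8, (1,0) g=5 f=8, (1,3) g=2 f=6, (1,4) g=1 f=6, (2,3) g=5 f=8, (3,2) g=5 f=6]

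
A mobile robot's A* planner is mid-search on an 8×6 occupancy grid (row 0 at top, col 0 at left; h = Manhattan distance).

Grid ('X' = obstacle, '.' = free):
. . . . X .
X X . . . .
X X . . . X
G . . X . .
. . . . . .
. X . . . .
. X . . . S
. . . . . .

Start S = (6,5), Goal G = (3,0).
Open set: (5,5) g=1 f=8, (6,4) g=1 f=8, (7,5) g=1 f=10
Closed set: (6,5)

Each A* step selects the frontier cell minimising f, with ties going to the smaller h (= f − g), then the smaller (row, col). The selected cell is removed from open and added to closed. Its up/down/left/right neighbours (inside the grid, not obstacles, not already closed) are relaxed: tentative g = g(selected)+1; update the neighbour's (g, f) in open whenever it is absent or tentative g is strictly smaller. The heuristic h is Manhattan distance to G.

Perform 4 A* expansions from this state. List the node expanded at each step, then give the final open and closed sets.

order=[(5,5) → (4,5) → (3,5) → (3,4)]; open=[(2,4) g=5 f=10, (4,4) g=3 f=8, (5,4) g=2 f=8, (6,4) g=1 f=8, (7,5) g=1 f=10]; closed=[(3,4), (3,5), (4,5), (5,5), (6,5)]

step 1: expand (5,5) (f=8, h=7) → closed; open now [(4,5) g=2 f=8, (5,4) g=2 f=8, (6,4) g=1 f=8, (7,5) g=1 f=10]
step 2: expand (4,5) (f=8, h=6) → closed; open now [(3,5) g=3 f=8, (4,4) g=3 f=8, (5,4) g=2 f=8, (6,4) g=1 f=8, (7,5) g=1 f=10]
step 3: expand (3,5) (f=8, h=5) → closed; open now [(3,4) g=4 f=8, (4,4) g=3 f=8, (5,4) g=2 f=8, (6,4) g=1 f=8, (7,5) g=1 f=10]
step 4: expand (3,4) (f=8, h=4) → closed; open now [(2,4) g=5 f=10, (4,4) g=3 f=8, (5,4) g=2 f=8, (6,4) g=1 f=8, (7,5) g=1 f=10]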